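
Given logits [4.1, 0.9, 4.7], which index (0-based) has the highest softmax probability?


Softmax is a monotonic transformation, so it preserves the argmax.
We need to find the index of the maximum logit.
Index 0: 4.1
Index 1: 0.9
Index 2: 4.7
Maximum logit = 4.7 at index 2

2


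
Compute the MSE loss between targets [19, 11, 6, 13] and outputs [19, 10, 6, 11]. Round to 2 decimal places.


Differences: [0, 1, 0, 2]
Squared errors: [0, 1, 0, 4]
Sum of squared errors = 5
MSE = 5 / 4 = 1.25

1.25


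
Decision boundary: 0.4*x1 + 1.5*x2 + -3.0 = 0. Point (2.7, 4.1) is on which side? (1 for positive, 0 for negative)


Compute 0.4 * 2.7 + 1.5 * 4.1 + -3.0
= 1.08 + 6.15 + -3.0
= 4.23
Since 4.23 >= 0, the point is on the positive side.

1


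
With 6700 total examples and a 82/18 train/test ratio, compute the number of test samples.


Train samples = 6700 * 82% = 5494
Test samples = 6700 - 5494
= 1206

1206


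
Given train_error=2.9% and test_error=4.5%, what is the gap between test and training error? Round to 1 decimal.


Generalization gap = test_error - train_error
= 4.5 - 2.9
= 1.6%
A small gap suggests good generalization.

1.6


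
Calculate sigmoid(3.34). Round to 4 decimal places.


sigmoid(z) = 1 / (1 + exp(-z))
exp(-(3.34)) = exp(-3.34) = 0.0354
1 + 0.0354 = 1.0354
1 / 1.0354 = 0.9658

0.9658


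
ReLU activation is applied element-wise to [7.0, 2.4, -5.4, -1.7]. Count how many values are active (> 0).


ReLU(x) = max(0, x) for each element:
ReLU(7.0) = 7.0
ReLU(2.4) = 2.4
ReLU(-5.4) = 0
ReLU(-1.7) = 0
Active neurons (>0): 2

2


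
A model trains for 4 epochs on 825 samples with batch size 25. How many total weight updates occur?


Iterations per epoch = 825 / 25 = 33
Total updates = iterations_per_epoch * epochs
= 33 * 4
= 132

132


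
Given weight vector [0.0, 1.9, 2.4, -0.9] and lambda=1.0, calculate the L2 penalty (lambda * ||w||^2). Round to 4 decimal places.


Squaring each weight:
0.0^2 = 0.0
1.9^2 = 3.61
2.4^2 = 5.76
(-0.9)^2 = 0.81
Sum of squares = 10.18
Penalty = 1.0 * 10.18 = 10.1800

10.1800


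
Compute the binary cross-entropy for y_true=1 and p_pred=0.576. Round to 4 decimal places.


For y=1: Loss = -log(p)
= -log(0.576)
= -(-0.5516)
= 0.5516

0.5516


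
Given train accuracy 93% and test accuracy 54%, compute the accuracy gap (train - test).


Gap = train_accuracy - test_accuracy
= 93 - 54
= 39%
This large gap strongly indicates overfitting.

39


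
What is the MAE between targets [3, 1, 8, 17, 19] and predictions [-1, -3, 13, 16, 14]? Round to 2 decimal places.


Absolute errors: [4, 4, 5, 1, 5]
Sum of absolute errors = 19
MAE = 19 / 5 = 3.80

3.80


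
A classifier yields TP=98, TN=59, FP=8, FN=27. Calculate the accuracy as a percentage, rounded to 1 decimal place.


Accuracy = (TP + TN) / (TP + TN + FP + FN) * 100
= (98 + 59) / (98 + 59 + 8 + 27)
= 157 / 192
= 0.8177
= 81.8%

81.8


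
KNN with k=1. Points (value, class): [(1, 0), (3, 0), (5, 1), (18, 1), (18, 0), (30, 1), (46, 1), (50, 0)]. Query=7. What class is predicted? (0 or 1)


Distances from query 7:
Point 5 (class 1): distance = 2
K=1 nearest neighbors: classes = [1]
Votes for class 1: 1 / 1
Majority vote => class 1

1


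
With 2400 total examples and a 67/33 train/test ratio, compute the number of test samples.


Train samples = 2400 * 67% = 1608
Test samples = 2400 - 1608
= 792

792


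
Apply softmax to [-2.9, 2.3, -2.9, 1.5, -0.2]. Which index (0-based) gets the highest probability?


Softmax is a monotonic transformation, so it preserves the argmax.
We need to find the index of the maximum logit.
Index 0: -2.9
Index 1: 2.3
Index 2: -2.9
Index 3: 1.5
Index 4: -0.2
Maximum logit = 2.3 at index 1

1


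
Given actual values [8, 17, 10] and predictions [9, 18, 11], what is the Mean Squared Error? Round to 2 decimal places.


Differences: [-1, -1, -1]
Squared errors: [1, 1, 1]
Sum of squared errors = 3
MSE = 3 / 3 = 1.00

1.00


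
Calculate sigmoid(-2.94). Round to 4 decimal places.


sigmoid(z) = 1 / (1 + exp(-z))
exp(-(-2.94)) = exp(2.94) = 18.9158
1 + 18.9158 = 19.9158
1 / 19.9158 = 0.0502

0.0502


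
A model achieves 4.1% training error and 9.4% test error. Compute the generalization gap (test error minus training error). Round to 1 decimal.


Generalization gap = test_error - train_error
= 9.4 - 4.1
= 5.3%
A moderate gap.

5.3


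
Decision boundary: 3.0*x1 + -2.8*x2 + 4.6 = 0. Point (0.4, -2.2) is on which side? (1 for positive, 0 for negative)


Compute 3.0 * 0.4 + -2.8 * -2.2 + 4.6
= 1.2 + 6.16 + 4.6
= 11.96
Since 11.96 >= 0, the point is on the positive side.

1


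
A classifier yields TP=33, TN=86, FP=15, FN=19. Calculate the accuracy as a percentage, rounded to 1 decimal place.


Accuracy = (TP + TN) / (TP + TN + FP + FN) * 100
= (33 + 86) / (33 + 86 + 15 + 19)
= 119 / 153
= 0.7778
= 77.8%

77.8


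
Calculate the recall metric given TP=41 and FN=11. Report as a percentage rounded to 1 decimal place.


Recall = TP / (TP + FN) * 100
= 41 / (41 + 11)
= 41 / 52
= 0.7885
= 78.8%

78.8


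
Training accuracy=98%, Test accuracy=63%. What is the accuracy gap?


Gap = train_accuracy - test_accuracy
= 98 - 63
= 35%
This large gap strongly indicates overfitting.

35


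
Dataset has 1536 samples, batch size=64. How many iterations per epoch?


Iterations per epoch = dataset_size / batch_size
= 1536 / 64
= 24

24


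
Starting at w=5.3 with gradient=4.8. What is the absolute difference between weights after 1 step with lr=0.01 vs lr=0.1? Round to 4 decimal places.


With lr=0.01: w_new = 5.3 - 0.01 * 4.8 = 5.252
With lr=0.1: w_new = 5.3 - 0.1 * 4.8 = 4.82
Absolute difference = |5.252 - 4.82|
= 0.4320

0.4320


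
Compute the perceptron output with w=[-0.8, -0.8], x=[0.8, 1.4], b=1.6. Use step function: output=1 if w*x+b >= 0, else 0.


z = w . x + b
= -0.8*0.8 + -0.8*1.4 + 1.6
= -0.64 + -1.12 + 1.6
= -1.76 + 1.6
= -0.16
Since z = -0.16 < 0, output = 0

0


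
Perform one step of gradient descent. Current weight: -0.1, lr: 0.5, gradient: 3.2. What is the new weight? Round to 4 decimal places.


w_new = w_old - lr * gradient
= -0.1 - 0.5 * 3.2
= -0.1 - (1.6)
= -1.7000

-1.7000


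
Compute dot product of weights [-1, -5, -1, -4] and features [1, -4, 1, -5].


Element-wise products:
-1 * 1 = -1
-5 * -4 = 20
-1 * 1 = -1
-4 * -5 = 20
Sum = -1 + 20 + -1 + 20
= 38

38


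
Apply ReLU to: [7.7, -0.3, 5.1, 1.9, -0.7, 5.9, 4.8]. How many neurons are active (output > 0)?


ReLU(x) = max(0, x) for each element:
ReLU(7.7) = 7.7
ReLU(-0.3) = 0
ReLU(5.1) = 5.1
ReLU(1.9) = 1.9
ReLU(-0.7) = 0
ReLU(5.9) = 5.9
ReLU(4.8) = 4.8
Active neurons (>0): 5

5


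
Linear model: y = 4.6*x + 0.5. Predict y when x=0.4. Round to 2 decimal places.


y = 4.6 * 0.4 + (0.5)
= 1.84 + (0.5)
= 2.34

2.34


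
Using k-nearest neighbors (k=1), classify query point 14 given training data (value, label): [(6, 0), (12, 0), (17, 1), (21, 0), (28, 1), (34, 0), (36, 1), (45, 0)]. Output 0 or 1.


Distances from query 14:
Point 12 (class 0): distance = 2
K=1 nearest neighbors: classes = [0]
Votes for class 1: 0 / 1
Majority vote => class 0

0


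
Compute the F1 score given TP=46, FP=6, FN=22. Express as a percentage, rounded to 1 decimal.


Precision = TP / (TP + FP) = 46 / 52 = 0.8846
Recall = TP / (TP + FN) = 46 / 68 = 0.6765
F1 = 2 * P * R / (P + R)
= 2 * 0.8846 * 0.6765 / (0.8846 + 0.6765)
= 1.1968 / 1.5611
= 0.7667
As percentage: 76.7%

76.7


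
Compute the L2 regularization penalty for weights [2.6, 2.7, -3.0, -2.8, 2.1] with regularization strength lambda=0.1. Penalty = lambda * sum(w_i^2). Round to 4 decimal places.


Squaring each weight:
2.6^2 = 6.76
2.7^2 = 7.29
(-3.0)^2 = 9.0
(-2.8)^2 = 7.84
2.1^2 = 4.41
Sum of squares = 35.3
Penalty = 0.1 * 35.3 = 3.5300

3.5300


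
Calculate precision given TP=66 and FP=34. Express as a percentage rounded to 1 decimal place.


Precision = TP / (TP + FP) * 100
= 66 / (66 + 34)
= 66 / 100
= 0.66
= 66.0%

66.0


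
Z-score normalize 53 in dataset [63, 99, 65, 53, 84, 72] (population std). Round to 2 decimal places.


Mean = (63 + 99 + 65 + 53 + 84 + 72) / 6 = 72.6667
Variance = sum((x_i - mean)^2) / n = 226.8889
Std = sqrt(226.8889) = 15.0628
Z = (x - mean) / std
= (53 - 72.6667) / 15.0628
= -19.6667 / 15.0628
= -1.31

-1.31


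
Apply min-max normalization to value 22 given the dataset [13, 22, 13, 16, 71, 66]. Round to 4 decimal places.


Min = 13, Max = 71
Range = 71 - 13 = 58
Scaled = (x - min) / (max - min)
= (22 - 13) / 58
= 9 / 58
= 0.1552

0.1552


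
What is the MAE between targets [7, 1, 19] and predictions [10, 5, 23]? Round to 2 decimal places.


Absolute errors: [3, 4, 4]
Sum of absolute errors = 11
MAE = 11 / 3 = 3.67

3.67


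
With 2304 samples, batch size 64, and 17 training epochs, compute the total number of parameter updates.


Iterations per epoch = 2304 / 64 = 36
Total updates = iterations_per_epoch * epochs
= 36 * 17
= 612

612


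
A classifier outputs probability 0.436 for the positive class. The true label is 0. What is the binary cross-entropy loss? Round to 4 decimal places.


For y=0: Loss = -log(1-p)
= -log(1 - 0.436)
= -log(0.564)
= -(-0.5727)
= 0.5727

0.5727


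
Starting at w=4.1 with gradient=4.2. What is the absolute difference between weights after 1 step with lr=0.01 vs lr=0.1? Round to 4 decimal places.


With lr=0.01: w_new = 4.1 - 0.01 * 4.2 = 4.058
With lr=0.1: w_new = 4.1 - 0.1 * 4.2 = 3.68
Absolute difference = |4.058 - 3.68|
= 0.3780

0.3780


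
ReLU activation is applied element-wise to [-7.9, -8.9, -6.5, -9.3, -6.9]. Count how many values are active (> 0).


ReLU(x) = max(0, x) for each element:
ReLU(-7.9) = 0
ReLU(-8.9) = 0
ReLU(-6.5) = 0
ReLU(-9.3) = 0
ReLU(-6.9) = 0
Active neurons (>0): 0

0


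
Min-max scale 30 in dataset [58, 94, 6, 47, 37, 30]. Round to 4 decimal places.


Min = 6, Max = 94
Range = 94 - 6 = 88
Scaled = (x - min) / (max - min)
= (30 - 6) / 88
= 24 / 88
= 0.2727

0.2727


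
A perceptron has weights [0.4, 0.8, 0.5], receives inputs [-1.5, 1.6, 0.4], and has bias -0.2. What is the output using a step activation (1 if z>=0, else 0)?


z = w . x + b
= 0.4*-1.5 + 0.8*1.6 + 0.5*0.4 + -0.2
= -0.6 + 1.28 + 0.2 + -0.2
= 0.88 + -0.2
= 0.68
Since z = 0.68 >= 0, output = 1

1


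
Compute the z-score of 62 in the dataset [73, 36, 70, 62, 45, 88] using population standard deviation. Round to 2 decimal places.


Mean = (73 + 36 + 70 + 62 + 45 + 88) / 6 = 62.3333
Variance = sum((x_i - mean)^2) / n = 304.2222
Std = sqrt(304.2222) = 17.442
Z = (x - mean) / std
= (62 - 62.3333) / 17.442
= -0.3333 / 17.442
= -0.02

-0.02


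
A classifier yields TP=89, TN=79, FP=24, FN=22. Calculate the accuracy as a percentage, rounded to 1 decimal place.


Accuracy = (TP + TN) / (TP + TN + FP + FN) * 100
= (89 + 79) / (89 + 79 + 24 + 22)
= 168 / 214
= 0.785
= 78.5%

78.5


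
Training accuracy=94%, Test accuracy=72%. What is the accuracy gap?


Gap = train_accuracy - test_accuracy
= 94 - 72
= 22%
This large gap strongly indicates overfitting.

22


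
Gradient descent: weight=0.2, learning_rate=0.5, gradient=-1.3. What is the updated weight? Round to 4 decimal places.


w_new = w_old - lr * gradient
= 0.2 - 0.5 * -1.3
= 0.2 - (-0.65)
= 0.8500

0.8500


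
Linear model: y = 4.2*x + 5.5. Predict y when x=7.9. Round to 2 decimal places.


y = 4.2 * 7.9 + (5.5)
= 33.18 + (5.5)
= 38.68

38.68


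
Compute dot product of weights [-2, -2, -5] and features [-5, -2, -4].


Element-wise products:
-2 * -5 = 10
-2 * -2 = 4
-5 * -4 = 20
Sum = 10 + 4 + 20
= 34

34


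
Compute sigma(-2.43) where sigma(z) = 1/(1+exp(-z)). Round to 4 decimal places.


sigmoid(z) = 1 / (1 + exp(-z))
exp(-(-2.43)) = exp(2.43) = 11.3589
1 + 11.3589 = 12.3589
1 / 12.3589 = 0.0809

0.0809


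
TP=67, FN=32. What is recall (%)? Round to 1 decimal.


Recall = TP / (TP + FN) * 100
= 67 / (67 + 32)
= 67 / 99
= 0.6768
= 67.7%

67.7


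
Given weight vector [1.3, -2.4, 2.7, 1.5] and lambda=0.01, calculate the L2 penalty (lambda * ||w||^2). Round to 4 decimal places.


Squaring each weight:
1.3^2 = 1.69
(-2.4)^2 = 5.76
2.7^2 = 7.29
1.5^2 = 2.25
Sum of squares = 16.99
Penalty = 0.01 * 16.99 = 0.1699

0.1699


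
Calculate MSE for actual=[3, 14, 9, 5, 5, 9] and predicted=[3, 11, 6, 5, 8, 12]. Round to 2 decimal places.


Differences: [0, 3, 3, 0, -3, -3]
Squared errors: [0, 9, 9, 0, 9, 9]
Sum of squared errors = 36
MSE = 36 / 6 = 6.00

6.00


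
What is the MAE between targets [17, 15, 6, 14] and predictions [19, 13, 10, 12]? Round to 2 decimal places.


Absolute errors: [2, 2, 4, 2]
Sum of absolute errors = 10
MAE = 10 / 4 = 2.50

2.50


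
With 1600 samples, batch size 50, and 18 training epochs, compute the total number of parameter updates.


Iterations per epoch = 1600 / 50 = 32
Total updates = iterations_per_epoch * epochs
= 32 * 18
= 576

576


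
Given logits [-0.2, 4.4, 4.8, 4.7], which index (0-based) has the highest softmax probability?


Softmax is a monotonic transformation, so it preserves the argmax.
We need to find the index of the maximum logit.
Index 0: -0.2
Index 1: 4.4
Index 2: 4.8
Index 3: 4.7
Maximum logit = 4.8 at index 2

2


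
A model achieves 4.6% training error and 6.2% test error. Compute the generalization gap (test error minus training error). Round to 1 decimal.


Generalization gap = test_error - train_error
= 6.2 - 4.6
= 1.6%
A small gap suggests good generalization.

1.6


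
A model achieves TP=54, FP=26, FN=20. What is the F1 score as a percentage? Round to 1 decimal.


Precision = TP / (TP + FP) = 54 / 80 = 0.675
Recall = TP / (TP + FN) = 54 / 74 = 0.7297
F1 = 2 * P * R / (P + R)
= 2 * 0.675 * 0.7297 / (0.675 + 0.7297)
= 0.9851 / 1.4047
= 0.7013
As percentage: 70.1%

70.1


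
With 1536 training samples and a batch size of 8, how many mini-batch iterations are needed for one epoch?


Iterations per epoch = dataset_size / batch_size
= 1536 / 8
= 192

192


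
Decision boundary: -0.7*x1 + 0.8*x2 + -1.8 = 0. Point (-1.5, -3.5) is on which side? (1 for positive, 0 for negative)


Compute -0.7 * -1.5 + 0.8 * -3.5 + -1.8
= 1.05 + -2.8 + -1.8
= -3.55
Since -3.55 < 0, the point is on the negative side.

0


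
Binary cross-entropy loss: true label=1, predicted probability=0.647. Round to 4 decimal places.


For y=1: Loss = -log(p)
= -log(0.647)
= -(-0.4354)
= 0.4354

0.4354


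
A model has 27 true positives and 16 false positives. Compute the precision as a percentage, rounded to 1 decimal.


Precision = TP / (TP + FP) * 100
= 27 / (27 + 16)
= 27 / 43
= 0.6279
= 62.8%

62.8


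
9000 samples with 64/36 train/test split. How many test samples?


Train samples = 9000 * 64% = 5760
Test samples = 9000 - 5760
= 3240

3240


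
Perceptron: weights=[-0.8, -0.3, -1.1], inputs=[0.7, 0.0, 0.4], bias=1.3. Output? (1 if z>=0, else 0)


z = w . x + b
= -0.8*0.7 + -0.3*0.0 + -1.1*0.4 + 1.3
= -0.56 + -0.0 + -0.44 + 1.3
= -1.0 + 1.3
= 0.3
Since z = 0.3 >= 0, output = 1

1


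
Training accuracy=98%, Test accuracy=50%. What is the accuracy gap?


Gap = train_accuracy - test_accuracy
= 98 - 50
= 48%
This large gap strongly indicates overfitting.

48


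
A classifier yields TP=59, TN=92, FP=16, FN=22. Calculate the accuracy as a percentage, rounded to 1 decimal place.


Accuracy = (TP + TN) / (TP + TN + FP + FN) * 100
= (59 + 92) / (59 + 92 + 16 + 22)
= 151 / 189
= 0.7989
= 79.9%

79.9


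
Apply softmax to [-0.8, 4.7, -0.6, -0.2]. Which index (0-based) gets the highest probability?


Softmax is a monotonic transformation, so it preserves the argmax.
We need to find the index of the maximum logit.
Index 0: -0.8
Index 1: 4.7
Index 2: -0.6
Index 3: -0.2
Maximum logit = 4.7 at index 1

1


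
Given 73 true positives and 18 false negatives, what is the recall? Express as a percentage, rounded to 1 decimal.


Recall = TP / (TP + FN) * 100
= 73 / (73 + 18)
= 73 / 91
= 0.8022
= 80.2%

80.2


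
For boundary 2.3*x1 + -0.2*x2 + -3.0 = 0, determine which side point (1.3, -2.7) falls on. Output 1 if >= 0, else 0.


Compute 2.3 * 1.3 + -0.2 * -2.7 + -3.0
= 2.99 + 0.54 + -3.0
= 0.53
Since 0.53 >= 0, the point is on the positive side.

1


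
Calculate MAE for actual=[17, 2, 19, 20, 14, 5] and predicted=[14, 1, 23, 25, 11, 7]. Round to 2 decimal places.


Absolute errors: [3, 1, 4, 5, 3, 2]
Sum of absolute errors = 18
MAE = 18 / 6 = 3.00

3.00


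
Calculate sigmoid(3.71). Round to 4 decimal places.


sigmoid(z) = 1 / (1 + exp(-z))
exp(-(3.71)) = exp(-3.71) = 0.0245
1 + 0.0245 = 1.0245
1 / 1.0245 = 0.9761

0.9761


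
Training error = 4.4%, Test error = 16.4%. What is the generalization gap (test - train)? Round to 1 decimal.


Generalization gap = test_error - train_error
= 16.4 - 4.4
= 12.0%
A large gap suggests overfitting.

12.0


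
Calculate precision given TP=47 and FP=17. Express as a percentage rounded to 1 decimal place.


Precision = TP / (TP + FP) * 100
= 47 / (47 + 17)
= 47 / 64
= 0.7344
= 73.4%

73.4


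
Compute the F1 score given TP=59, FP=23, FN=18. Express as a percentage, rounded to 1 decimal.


Precision = TP / (TP + FP) = 59 / 82 = 0.7195
Recall = TP / (TP + FN) = 59 / 77 = 0.7662
F1 = 2 * P * R / (P + R)
= 2 * 0.7195 * 0.7662 / (0.7195 + 0.7662)
= 1.1026 / 1.4857
= 0.7421
As percentage: 74.2%

74.2


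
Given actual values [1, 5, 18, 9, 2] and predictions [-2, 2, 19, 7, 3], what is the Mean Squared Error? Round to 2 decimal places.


Differences: [3, 3, -1, 2, -1]
Squared errors: [9, 9, 1, 4, 1]
Sum of squared errors = 24
MSE = 24 / 5 = 4.80

4.80


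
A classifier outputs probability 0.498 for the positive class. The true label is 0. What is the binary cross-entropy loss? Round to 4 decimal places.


For y=0: Loss = -log(1-p)
= -log(1 - 0.498)
= -log(0.502)
= -(-0.6892)
= 0.6892

0.6892


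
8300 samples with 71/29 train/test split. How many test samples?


Train samples = 8300 * 71% = 5893
Test samples = 8300 - 5893
= 2407

2407


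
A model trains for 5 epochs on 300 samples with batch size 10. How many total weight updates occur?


Iterations per epoch = 300 / 10 = 30
Total updates = iterations_per_epoch * epochs
= 30 * 5
= 150

150


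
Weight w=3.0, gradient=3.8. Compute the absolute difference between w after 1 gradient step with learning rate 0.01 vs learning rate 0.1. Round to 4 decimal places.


With lr=0.01: w_new = 3.0 - 0.01 * 3.8 = 2.962
With lr=0.1: w_new = 3.0 - 0.1 * 3.8 = 2.62
Absolute difference = |2.962 - 2.62|
= 0.3420

0.3420


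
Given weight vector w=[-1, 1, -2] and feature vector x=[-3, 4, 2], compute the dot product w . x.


Element-wise products:
-1 * -3 = 3
1 * 4 = 4
-2 * 2 = -4
Sum = 3 + 4 + -4
= 3

3


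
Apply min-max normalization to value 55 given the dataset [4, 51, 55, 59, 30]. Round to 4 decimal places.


Min = 4, Max = 59
Range = 59 - 4 = 55
Scaled = (x - min) / (max - min)
= (55 - 4) / 55
= 51 / 55
= 0.9273

0.9273


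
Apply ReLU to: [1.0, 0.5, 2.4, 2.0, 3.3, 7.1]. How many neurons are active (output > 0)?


ReLU(x) = max(0, x) for each element:
ReLU(1.0) = 1.0
ReLU(0.5) = 0.5
ReLU(2.4) = 2.4
ReLU(2.0) = 2.0
ReLU(3.3) = 3.3
ReLU(7.1) = 7.1
Active neurons (>0): 6

6


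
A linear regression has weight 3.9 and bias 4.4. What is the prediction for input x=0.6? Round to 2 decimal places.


y = 3.9 * 0.6 + (4.4)
= 2.34 + (4.4)
= 6.74

6.74


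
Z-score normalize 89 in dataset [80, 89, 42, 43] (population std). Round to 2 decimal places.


Mean = (80 + 89 + 42 + 43) / 4 = 63.5
Variance = sum((x_i - mean)^2) / n = 451.25
Std = sqrt(451.25) = 21.2426
Z = (x - mean) / std
= (89 - 63.5) / 21.2426
= 25.5 / 21.2426
= 1.20

1.20


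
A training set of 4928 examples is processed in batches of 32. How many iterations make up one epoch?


Iterations per epoch = dataset_size / batch_size
= 4928 / 32
= 154

154


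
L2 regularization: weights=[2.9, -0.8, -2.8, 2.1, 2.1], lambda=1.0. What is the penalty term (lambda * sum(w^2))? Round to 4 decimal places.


Squaring each weight:
2.9^2 = 8.41
(-0.8)^2 = 0.64
(-2.8)^2 = 7.84
2.1^2 = 4.41
2.1^2 = 4.41
Sum of squares = 25.71
Penalty = 1.0 * 25.71 = 25.7100

25.7100


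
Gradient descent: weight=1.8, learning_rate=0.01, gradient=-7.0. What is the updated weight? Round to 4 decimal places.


w_new = w_old - lr * gradient
= 1.8 - 0.01 * -7.0
= 1.8 - (-0.07)
= 1.8700

1.8700


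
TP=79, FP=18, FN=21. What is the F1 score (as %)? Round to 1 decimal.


Precision = TP / (TP + FP) = 79 / 97 = 0.8144
Recall = TP / (TP + FN) = 79 / 100 = 0.79
F1 = 2 * P * R / (P + R)
= 2 * 0.8144 * 0.79 / (0.8144 + 0.79)
= 1.2868 / 1.6044
= 0.802
As percentage: 80.2%

80.2


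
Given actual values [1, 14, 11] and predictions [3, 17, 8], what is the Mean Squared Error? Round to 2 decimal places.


Differences: [-2, -3, 3]
Squared errors: [4, 9, 9]
Sum of squared errors = 22
MSE = 22 / 3 = 7.33

7.33


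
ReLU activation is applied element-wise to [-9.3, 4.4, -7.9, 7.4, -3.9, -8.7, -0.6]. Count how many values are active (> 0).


ReLU(x) = max(0, x) for each element:
ReLU(-9.3) = 0
ReLU(4.4) = 4.4
ReLU(-7.9) = 0
ReLU(7.4) = 7.4
ReLU(-3.9) = 0
ReLU(-8.7) = 0
ReLU(-0.6) = 0
Active neurons (>0): 2

2


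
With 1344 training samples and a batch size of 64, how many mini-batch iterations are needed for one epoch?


Iterations per epoch = dataset_size / batch_size
= 1344 / 64
= 21

21


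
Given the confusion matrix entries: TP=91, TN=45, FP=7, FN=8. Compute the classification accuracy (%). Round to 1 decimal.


Accuracy = (TP + TN) / (TP + TN + FP + FN) * 100
= (91 + 45) / (91 + 45 + 7 + 8)
= 136 / 151
= 0.9007
= 90.1%

90.1


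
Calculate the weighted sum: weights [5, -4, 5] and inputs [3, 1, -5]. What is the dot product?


Element-wise products:
5 * 3 = 15
-4 * 1 = -4
5 * -5 = -25
Sum = 15 + -4 + -25
= -14

-14


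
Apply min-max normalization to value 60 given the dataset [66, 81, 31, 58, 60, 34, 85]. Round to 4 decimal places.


Min = 31, Max = 85
Range = 85 - 31 = 54
Scaled = (x - min) / (max - min)
= (60 - 31) / 54
= 29 / 54
= 0.5370

0.5370


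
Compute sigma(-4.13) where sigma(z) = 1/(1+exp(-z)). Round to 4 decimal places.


sigmoid(z) = 1 / (1 + exp(-z))
exp(-(-4.13)) = exp(4.13) = 62.1779
1 + 62.1779 = 63.1779
1 / 63.1779 = 0.0158

0.0158


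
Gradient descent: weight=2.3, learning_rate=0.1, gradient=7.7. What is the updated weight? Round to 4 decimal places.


w_new = w_old - lr * gradient
= 2.3 - 0.1 * 7.7
= 2.3 - (0.77)
= 1.5300

1.5300


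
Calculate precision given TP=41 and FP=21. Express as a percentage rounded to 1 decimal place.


Precision = TP / (TP + FP) * 100
= 41 / (41 + 21)
= 41 / 62
= 0.6613
= 66.1%

66.1


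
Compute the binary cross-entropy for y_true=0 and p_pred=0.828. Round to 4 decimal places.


For y=0: Loss = -log(1-p)
= -log(1 - 0.828)
= -log(0.172)
= -(-1.7603)
= 1.7603

1.7603


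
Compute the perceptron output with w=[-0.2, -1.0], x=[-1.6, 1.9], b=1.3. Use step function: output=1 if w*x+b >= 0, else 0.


z = w . x + b
= -0.2*-1.6 + -1.0*1.9 + 1.3
= 0.32 + -1.9 + 1.3
= -1.58 + 1.3
= -0.28
Since z = -0.28 < 0, output = 0

0


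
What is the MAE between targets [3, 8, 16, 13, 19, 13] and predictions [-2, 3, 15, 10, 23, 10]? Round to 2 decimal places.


Absolute errors: [5, 5, 1, 3, 4, 3]
Sum of absolute errors = 21
MAE = 21 / 6 = 3.50

3.50


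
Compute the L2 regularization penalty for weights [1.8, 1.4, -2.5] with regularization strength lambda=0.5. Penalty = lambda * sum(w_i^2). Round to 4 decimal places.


Squaring each weight:
1.8^2 = 3.24
1.4^2 = 1.96
(-2.5)^2 = 6.25
Sum of squares = 11.45
Penalty = 0.5 * 11.45 = 5.7250

5.7250


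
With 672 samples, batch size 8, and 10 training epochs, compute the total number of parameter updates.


Iterations per epoch = 672 / 8 = 84
Total updates = iterations_per_epoch * epochs
= 84 * 10
= 840

840


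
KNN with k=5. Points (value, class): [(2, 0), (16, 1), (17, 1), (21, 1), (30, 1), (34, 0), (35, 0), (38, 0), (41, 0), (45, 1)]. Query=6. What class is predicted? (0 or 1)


Distances from query 6:
Point 2 (class 0): distance = 4
Point 16 (class 1): distance = 10
Point 17 (class 1): distance = 11
Point 21 (class 1): distance = 15
Point 30 (class 1): distance = 24
K=5 nearest neighbors: classes = [0, 1, 1, 1, 1]
Votes for class 1: 4 / 5
Majority vote => class 1

1


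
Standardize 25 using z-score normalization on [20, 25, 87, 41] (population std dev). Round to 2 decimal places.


Mean = (20 + 25 + 87 + 41) / 4 = 43.25
Variance = sum((x_i - mean)^2) / n = 698.1875
Std = sqrt(698.1875) = 26.4232
Z = (x - mean) / std
= (25 - 43.25) / 26.4232
= -18.25 / 26.4232
= -0.69

-0.69


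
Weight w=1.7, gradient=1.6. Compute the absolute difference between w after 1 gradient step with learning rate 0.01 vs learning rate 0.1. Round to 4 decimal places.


With lr=0.01: w_new = 1.7 - 0.01 * 1.6 = 1.684
With lr=0.1: w_new = 1.7 - 0.1 * 1.6 = 1.54
Absolute difference = |1.684 - 1.54|
= 0.1440

0.1440


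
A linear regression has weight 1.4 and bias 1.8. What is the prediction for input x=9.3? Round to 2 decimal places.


y = 1.4 * 9.3 + (1.8)
= 13.02 + (1.8)
= 14.82

14.82


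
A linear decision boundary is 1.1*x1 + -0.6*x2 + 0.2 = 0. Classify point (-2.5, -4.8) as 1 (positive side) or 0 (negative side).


Compute 1.1 * -2.5 + -0.6 * -4.8 + 0.2
= -2.75 + 2.88 + 0.2
= 0.33
Since 0.33 >= 0, the point is on the positive side.

1


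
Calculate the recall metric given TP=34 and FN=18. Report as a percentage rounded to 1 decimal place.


Recall = TP / (TP + FN) * 100
= 34 / (34 + 18)
= 34 / 52
= 0.6538
= 65.4%

65.4


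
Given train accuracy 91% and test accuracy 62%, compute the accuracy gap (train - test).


Gap = train_accuracy - test_accuracy
= 91 - 62
= 29%
This large gap strongly indicates overfitting.

29


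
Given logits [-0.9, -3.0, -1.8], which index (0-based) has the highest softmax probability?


Softmax is a monotonic transformation, so it preserves the argmax.
We need to find the index of the maximum logit.
Index 0: -0.9
Index 1: -3.0
Index 2: -1.8
Maximum logit = -0.9 at index 0

0


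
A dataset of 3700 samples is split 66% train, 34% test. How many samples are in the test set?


Train samples = 3700 * 66% = 2442
Test samples = 3700 - 2442
= 1258

1258


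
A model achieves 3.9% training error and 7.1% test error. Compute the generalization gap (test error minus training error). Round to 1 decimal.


Generalization gap = test_error - train_error
= 7.1 - 3.9
= 3.2%
A moderate gap.

3.2


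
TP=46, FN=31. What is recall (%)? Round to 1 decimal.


Recall = TP / (TP + FN) * 100
= 46 / (46 + 31)
= 46 / 77
= 0.5974
= 59.7%

59.7


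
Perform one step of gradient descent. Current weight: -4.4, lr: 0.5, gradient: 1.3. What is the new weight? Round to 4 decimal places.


w_new = w_old - lr * gradient
= -4.4 - 0.5 * 1.3
= -4.4 - (0.65)
= -5.0500

-5.0500


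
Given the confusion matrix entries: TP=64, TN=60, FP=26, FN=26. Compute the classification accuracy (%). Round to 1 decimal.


Accuracy = (TP + TN) / (TP + TN + FP + FN) * 100
= (64 + 60) / (64 + 60 + 26 + 26)
= 124 / 176
= 0.7045
= 70.5%

70.5


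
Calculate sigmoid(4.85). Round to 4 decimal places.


sigmoid(z) = 1 / (1 + exp(-z))
exp(-(4.85)) = exp(-4.85) = 0.0078
1 + 0.0078 = 1.0078
1 / 1.0078 = 0.9922

0.9922


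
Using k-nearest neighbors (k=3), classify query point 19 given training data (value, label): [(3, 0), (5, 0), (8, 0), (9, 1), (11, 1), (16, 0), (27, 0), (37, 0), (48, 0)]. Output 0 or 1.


Distances from query 19:
Point 16 (class 0): distance = 3
Point 27 (class 0): distance = 8
Point 11 (class 1): distance = 8
K=3 nearest neighbors: classes = [0, 0, 1]
Votes for class 1: 1 / 3
Majority vote => class 0

0


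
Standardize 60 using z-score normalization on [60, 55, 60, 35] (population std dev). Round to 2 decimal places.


Mean = (60 + 55 + 60 + 35) / 4 = 52.5
Variance = sum((x_i - mean)^2) / n = 106.25
Std = sqrt(106.25) = 10.3078
Z = (x - mean) / std
= (60 - 52.5) / 10.3078
= 7.5 / 10.3078
= 0.73

0.73


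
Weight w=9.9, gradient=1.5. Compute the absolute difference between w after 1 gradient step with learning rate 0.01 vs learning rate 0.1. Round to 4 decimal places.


With lr=0.01: w_new = 9.9 - 0.01 * 1.5 = 9.885
With lr=0.1: w_new = 9.9 - 0.1 * 1.5 = 9.75
Absolute difference = |9.885 - 9.75|
= 0.1350

0.1350


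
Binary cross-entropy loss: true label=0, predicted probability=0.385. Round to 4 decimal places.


For y=0: Loss = -log(1-p)
= -log(1 - 0.385)
= -log(0.615)
= -(-0.4861)
= 0.4861

0.4861


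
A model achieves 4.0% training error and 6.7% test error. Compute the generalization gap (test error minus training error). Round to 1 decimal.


Generalization gap = test_error - train_error
= 6.7 - 4.0
= 2.7%
A moderate gap.

2.7


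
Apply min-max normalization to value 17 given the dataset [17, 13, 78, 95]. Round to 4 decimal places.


Min = 13, Max = 95
Range = 95 - 13 = 82
Scaled = (x - min) / (max - min)
= (17 - 13) / 82
= 4 / 82
= 0.0488

0.0488


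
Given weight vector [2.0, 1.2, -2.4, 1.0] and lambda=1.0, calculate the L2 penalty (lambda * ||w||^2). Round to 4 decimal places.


Squaring each weight:
2.0^2 = 4.0
1.2^2 = 1.44
(-2.4)^2 = 5.76
1.0^2 = 1.0
Sum of squares = 12.2
Penalty = 1.0 * 12.2 = 12.2000

12.2000


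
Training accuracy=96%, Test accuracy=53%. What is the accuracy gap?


Gap = train_accuracy - test_accuracy
= 96 - 53
= 43%
This large gap strongly indicates overfitting.

43


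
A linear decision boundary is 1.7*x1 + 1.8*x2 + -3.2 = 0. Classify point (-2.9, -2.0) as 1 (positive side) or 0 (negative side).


Compute 1.7 * -2.9 + 1.8 * -2.0 + -3.2
= -4.93 + -3.6 + -3.2
= -11.73
Since -11.73 < 0, the point is on the negative side.

0


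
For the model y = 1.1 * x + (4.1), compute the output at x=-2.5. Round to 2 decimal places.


y = 1.1 * -2.5 + (4.1)
= -2.75 + (4.1)
= 1.35

1.35


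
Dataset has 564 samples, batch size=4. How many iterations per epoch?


Iterations per epoch = dataset_size / batch_size
= 564 / 4
= 141

141


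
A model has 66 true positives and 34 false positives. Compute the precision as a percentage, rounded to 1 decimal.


Precision = TP / (TP + FP) * 100
= 66 / (66 + 34)
= 66 / 100
= 0.66
= 66.0%

66.0


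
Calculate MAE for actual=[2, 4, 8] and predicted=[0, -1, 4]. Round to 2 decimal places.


Absolute errors: [2, 5, 4]
Sum of absolute errors = 11
MAE = 11 / 3 = 3.67

3.67


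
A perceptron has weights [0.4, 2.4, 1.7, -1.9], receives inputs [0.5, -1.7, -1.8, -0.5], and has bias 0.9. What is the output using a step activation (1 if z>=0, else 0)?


z = w . x + b
= 0.4*0.5 + 2.4*-1.7 + 1.7*-1.8 + -1.9*-0.5 + 0.9
= 0.2 + -4.08 + -3.06 + 0.95 + 0.9
= -5.99 + 0.9
= -5.09
Since z = -5.09 < 0, output = 0

0


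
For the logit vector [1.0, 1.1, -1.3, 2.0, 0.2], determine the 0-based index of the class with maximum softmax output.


Softmax is a monotonic transformation, so it preserves the argmax.
We need to find the index of the maximum logit.
Index 0: 1.0
Index 1: 1.1
Index 2: -1.3
Index 3: 2.0
Index 4: 0.2
Maximum logit = 2.0 at index 3

3


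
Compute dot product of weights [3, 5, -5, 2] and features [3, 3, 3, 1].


Element-wise products:
3 * 3 = 9
5 * 3 = 15
-5 * 3 = -15
2 * 1 = 2
Sum = 9 + 15 + -15 + 2
= 11

11


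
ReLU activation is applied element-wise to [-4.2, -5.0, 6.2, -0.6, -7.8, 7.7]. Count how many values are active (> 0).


ReLU(x) = max(0, x) for each element:
ReLU(-4.2) = 0
ReLU(-5.0) = 0
ReLU(6.2) = 6.2
ReLU(-0.6) = 0
ReLU(-7.8) = 0
ReLU(7.7) = 7.7
Active neurons (>0): 2

2


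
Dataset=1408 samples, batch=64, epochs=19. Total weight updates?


Iterations per epoch = 1408 / 64 = 22
Total updates = iterations_per_epoch * epochs
= 22 * 19
= 418

418


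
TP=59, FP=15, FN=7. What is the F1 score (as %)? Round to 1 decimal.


Precision = TP / (TP + FP) = 59 / 74 = 0.7973
Recall = TP / (TP + FN) = 59 / 66 = 0.8939
F1 = 2 * P * R / (P + R)
= 2 * 0.7973 * 0.8939 / (0.7973 + 0.8939)
= 1.4255 / 1.6912
= 0.8429
As percentage: 84.3%

84.3


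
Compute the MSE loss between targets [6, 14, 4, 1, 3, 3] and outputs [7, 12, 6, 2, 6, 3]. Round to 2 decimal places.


Differences: [-1, 2, -2, -1, -3, 0]
Squared errors: [1, 4, 4, 1, 9, 0]
Sum of squared errors = 19
MSE = 19 / 6 = 3.17

3.17


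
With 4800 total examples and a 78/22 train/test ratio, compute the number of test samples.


Train samples = 4800 * 78% = 3744
Test samples = 4800 - 3744
= 1056

1056


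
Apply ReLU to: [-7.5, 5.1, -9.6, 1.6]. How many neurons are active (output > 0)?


ReLU(x) = max(0, x) for each element:
ReLU(-7.5) = 0
ReLU(5.1) = 5.1
ReLU(-9.6) = 0
ReLU(1.6) = 1.6
Active neurons (>0): 2

2


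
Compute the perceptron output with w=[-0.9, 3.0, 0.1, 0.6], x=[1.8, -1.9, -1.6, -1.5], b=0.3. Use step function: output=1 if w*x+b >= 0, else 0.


z = w . x + b
= -0.9*1.8 + 3.0*-1.9 + 0.1*-1.6 + 0.6*-1.5 + 0.3
= -1.62 + -5.7 + -0.16 + -0.9 + 0.3
= -8.38 + 0.3
= -8.08
Since z = -8.08 < 0, output = 0

0


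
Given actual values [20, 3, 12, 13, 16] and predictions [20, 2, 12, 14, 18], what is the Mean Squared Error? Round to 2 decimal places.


Differences: [0, 1, 0, -1, -2]
Squared errors: [0, 1, 0, 1, 4]
Sum of squared errors = 6
MSE = 6 / 5 = 1.20

1.20


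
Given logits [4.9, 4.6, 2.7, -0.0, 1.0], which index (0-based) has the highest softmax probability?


Softmax is a monotonic transformation, so it preserves the argmax.
We need to find the index of the maximum logit.
Index 0: 4.9
Index 1: 4.6
Index 2: 2.7
Index 3: -0.0
Index 4: 1.0
Maximum logit = 4.9 at index 0

0


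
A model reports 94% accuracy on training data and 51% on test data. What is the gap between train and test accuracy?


Gap = train_accuracy - test_accuracy
= 94 - 51
= 43%
This large gap strongly indicates overfitting.

43


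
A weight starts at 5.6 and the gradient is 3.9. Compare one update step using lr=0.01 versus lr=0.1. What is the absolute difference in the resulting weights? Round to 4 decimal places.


With lr=0.01: w_new = 5.6 - 0.01 * 3.9 = 5.561
With lr=0.1: w_new = 5.6 - 0.1 * 3.9 = 5.21
Absolute difference = |5.561 - 5.21|
= 0.3510

0.3510


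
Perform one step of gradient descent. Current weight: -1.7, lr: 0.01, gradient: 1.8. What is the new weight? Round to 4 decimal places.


w_new = w_old - lr * gradient
= -1.7 - 0.01 * 1.8
= -1.7 - (0.018)
= -1.7180

-1.7180


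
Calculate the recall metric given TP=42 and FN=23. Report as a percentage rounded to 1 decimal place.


Recall = TP / (TP + FN) * 100
= 42 / (42 + 23)
= 42 / 65
= 0.6462
= 64.6%

64.6


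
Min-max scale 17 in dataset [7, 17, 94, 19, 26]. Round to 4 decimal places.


Min = 7, Max = 94
Range = 94 - 7 = 87
Scaled = (x - min) / (max - min)
= (17 - 7) / 87
= 10 / 87
= 0.1149

0.1149


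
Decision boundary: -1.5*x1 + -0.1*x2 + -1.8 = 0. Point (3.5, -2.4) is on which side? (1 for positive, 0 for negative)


Compute -1.5 * 3.5 + -0.1 * -2.4 + -1.8
= -5.25 + 0.24 + -1.8
= -6.81
Since -6.81 < 0, the point is on the negative side.

0


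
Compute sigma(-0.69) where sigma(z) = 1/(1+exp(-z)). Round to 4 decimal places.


sigmoid(z) = 1 / (1 + exp(-z))
exp(-(-0.69)) = exp(0.69) = 1.9937
1 + 1.9937 = 2.9937
1 / 2.9937 = 0.3340

0.3340


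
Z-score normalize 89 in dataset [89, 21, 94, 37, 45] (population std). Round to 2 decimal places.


Mean = (89 + 21 + 94 + 37 + 45) / 5 = 57.2
Variance = sum((x_i - mean)^2) / n = 846.56
Std = sqrt(846.56) = 29.0957
Z = (x - mean) / std
= (89 - 57.2) / 29.0957
= 31.8 / 29.0957
= 1.09

1.09


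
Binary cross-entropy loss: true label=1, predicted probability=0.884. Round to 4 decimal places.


For y=1: Loss = -log(p)
= -log(0.884)
= -(-0.1233)
= 0.1233

0.1233


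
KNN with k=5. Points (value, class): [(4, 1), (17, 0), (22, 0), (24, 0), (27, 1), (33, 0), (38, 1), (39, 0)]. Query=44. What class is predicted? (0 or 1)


Distances from query 44:
Point 39 (class 0): distance = 5
Point 38 (class 1): distance = 6
Point 33 (class 0): distance = 11
Point 27 (class 1): distance = 17
Point 24 (class 0): distance = 20
K=5 nearest neighbors: classes = [0, 1, 0, 1, 0]
Votes for class 1: 2 / 5
Majority vote => class 0

0


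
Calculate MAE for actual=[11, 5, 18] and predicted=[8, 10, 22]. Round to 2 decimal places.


Absolute errors: [3, 5, 4]
Sum of absolute errors = 12
MAE = 12 / 3 = 4.00

4.00


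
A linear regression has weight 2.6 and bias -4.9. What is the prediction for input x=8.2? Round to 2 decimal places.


y = 2.6 * 8.2 + (-4.9)
= 21.32 + (-4.9)
= 16.42

16.42


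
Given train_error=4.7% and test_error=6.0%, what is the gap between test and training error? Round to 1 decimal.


Generalization gap = test_error - train_error
= 6.0 - 4.7
= 1.3%
A small gap suggests good generalization.

1.3


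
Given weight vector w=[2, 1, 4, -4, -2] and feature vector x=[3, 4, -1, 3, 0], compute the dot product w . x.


Element-wise products:
2 * 3 = 6
1 * 4 = 4
4 * -1 = -4
-4 * 3 = -12
-2 * 0 = 0
Sum = 6 + 4 + -4 + -12 + 0
= -6

-6


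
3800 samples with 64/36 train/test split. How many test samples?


Train samples = 3800 * 64% = 2432
Test samples = 3800 - 2432
= 1368

1368


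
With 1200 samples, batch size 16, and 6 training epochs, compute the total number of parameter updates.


Iterations per epoch = 1200 / 16 = 75
Total updates = iterations_per_epoch * epochs
= 75 * 6
= 450

450


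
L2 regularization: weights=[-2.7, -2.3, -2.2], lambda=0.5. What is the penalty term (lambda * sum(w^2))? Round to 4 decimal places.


Squaring each weight:
(-2.7)^2 = 7.29
(-2.3)^2 = 5.29
(-2.2)^2 = 4.84
Sum of squares = 17.42
Penalty = 0.5 * 17.42 = 8.7100

8.7100


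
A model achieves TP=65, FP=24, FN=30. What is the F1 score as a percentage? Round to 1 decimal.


Precision = TP / (TP + FP) = 65 / 89 = 0.7303
Recall = TP / (TP + FN) = 65 / 95 = 0.6842
F1 = 2 * P * R / (P + R)
= 2 * 0.7303 * 0.6842 / (0.7303 + 0.6842)
= 0.9994 / 1.4145
= 0.7065
As percentage: 70.7%

70.7


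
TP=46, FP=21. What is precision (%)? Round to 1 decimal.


Precision = TP / (TP + FP) * 100
= 46 / (46 + 21)
= 46 / 67
= 0.6866
= 68.7%

68.7


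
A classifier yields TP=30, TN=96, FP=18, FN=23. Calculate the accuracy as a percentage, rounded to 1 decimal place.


Accuracy = (TP + TN) / (TP + TN + FP + FN) * 100
= (30 + 96) / (30 + 96 + 18 + 23)
= 126 / 167
= 0.7545
= 75.4%

75.4


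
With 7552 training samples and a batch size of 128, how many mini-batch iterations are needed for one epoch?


Iterations per epoch = dataset_size / batch_size
= 7552 / 128
= 59

59


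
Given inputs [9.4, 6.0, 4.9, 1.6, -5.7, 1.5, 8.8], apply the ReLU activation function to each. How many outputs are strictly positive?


ReLU(x) = max(0, x) for each element:
ReLU(9.4) = 9.4
ReLU(6.0) = 6.0
ReLU(4.9) = 4.9
ReLU(1.6) = 1.6
ReLU(-5.7) = 0
ReLU(1.5) = 1.5
ReLU(8.8) = 8.8
Active neurons (>0): 6

6


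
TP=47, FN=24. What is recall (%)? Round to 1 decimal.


Recall = TP / (TP + FN) * 100
= 47 / (47 + 24)
= 47 / 71
= 0.662
= 66.2%

66.2


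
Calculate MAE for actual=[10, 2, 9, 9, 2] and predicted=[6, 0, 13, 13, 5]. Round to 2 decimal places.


Absolute errors: [4, 2, 4, 4, 3]
Sum of absolute errors = 17
MAE = 17 / 5 = 3.40

3.40


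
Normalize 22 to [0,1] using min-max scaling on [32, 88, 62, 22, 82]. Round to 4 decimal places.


Min = 22, Max = 88
Range = 88 - 22 = 66
Scaled = (x - min) / (max - min)
= (22 - 22) / 66
= 0 / 66
= 0.0000

0.0000
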